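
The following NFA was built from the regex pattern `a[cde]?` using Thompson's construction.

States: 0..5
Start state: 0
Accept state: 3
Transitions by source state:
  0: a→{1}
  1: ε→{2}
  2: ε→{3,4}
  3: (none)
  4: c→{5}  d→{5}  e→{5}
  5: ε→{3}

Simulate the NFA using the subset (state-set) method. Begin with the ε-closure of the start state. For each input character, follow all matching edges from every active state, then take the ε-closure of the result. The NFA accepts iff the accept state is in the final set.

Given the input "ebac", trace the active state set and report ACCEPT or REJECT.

S₀ = ε-closure({0}) = {0}
'e' @ 1: {}  — dead — no transitions
rest 'bac' ignored (set empty)
after full input: {}  (accept=3 not in)

Answer: REJECT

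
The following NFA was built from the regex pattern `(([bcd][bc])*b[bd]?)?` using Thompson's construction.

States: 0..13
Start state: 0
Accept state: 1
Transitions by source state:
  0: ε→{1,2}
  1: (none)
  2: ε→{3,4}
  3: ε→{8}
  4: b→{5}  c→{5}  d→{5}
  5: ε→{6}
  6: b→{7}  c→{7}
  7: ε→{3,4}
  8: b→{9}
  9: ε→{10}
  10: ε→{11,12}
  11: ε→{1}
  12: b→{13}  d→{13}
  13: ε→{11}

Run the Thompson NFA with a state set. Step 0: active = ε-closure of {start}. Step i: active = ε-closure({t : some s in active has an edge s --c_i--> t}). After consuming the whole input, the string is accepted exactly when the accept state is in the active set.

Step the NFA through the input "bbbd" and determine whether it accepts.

start: ε-closure({0}) = {0,1,2,3,4,8}
'b' @ 1: {1,5,6,9,10,11,12}  [accepting]
'b' @ 2: {1,3,4,7,8,11,13}  [accepting]
'b' @ 3: {1,5,6,9,10,11,12}  [accepting]
'd' @ 4: {1,11,13}  [accepting]
final: {1,11,13}; accept 1 in set

Answer: ACCEPT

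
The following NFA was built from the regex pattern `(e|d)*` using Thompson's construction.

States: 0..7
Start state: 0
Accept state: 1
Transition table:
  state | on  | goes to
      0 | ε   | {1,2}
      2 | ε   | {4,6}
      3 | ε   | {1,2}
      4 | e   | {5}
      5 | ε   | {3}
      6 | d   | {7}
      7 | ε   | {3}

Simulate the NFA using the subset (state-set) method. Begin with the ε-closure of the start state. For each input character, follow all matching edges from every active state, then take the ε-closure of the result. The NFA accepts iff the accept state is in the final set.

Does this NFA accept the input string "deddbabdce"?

Answer: REJECT

Derivation:
S₀ = ε-closure({0}) = {0,1,2,4,6}
'd' @ 1: {1,2,3,4,6,7}  ✓accept
'e' @ 2: {1,2,3,4,5,6}  ✓accept
'd' @ 3: {1,2,3,4,6,7}  ✓accept
'd' @ 4: {1,2,3,4,6,7}  ✓accept
'b' @ 5: {}  — state set empty
rest 'abdce' ignored (set empty)
after full input: {}  (accept=1 not in)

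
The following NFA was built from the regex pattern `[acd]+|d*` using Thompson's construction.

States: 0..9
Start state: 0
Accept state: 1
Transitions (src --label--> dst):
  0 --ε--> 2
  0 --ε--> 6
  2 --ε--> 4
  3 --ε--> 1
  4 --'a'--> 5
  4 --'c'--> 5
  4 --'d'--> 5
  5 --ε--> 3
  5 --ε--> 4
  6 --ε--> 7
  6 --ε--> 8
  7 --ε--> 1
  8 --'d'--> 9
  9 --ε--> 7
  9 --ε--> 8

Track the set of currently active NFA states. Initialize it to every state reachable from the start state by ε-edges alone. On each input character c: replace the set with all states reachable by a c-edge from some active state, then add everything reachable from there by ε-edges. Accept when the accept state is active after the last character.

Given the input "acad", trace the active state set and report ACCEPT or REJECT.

initial (ε-close {0}): {0,1,2,4,6,7,8}
'a' @ 1: {1,3,4,5}  ✓accept
'c' @ 2: {1,3,4,5}  ✓accept
'a' @ 3: {1,3,4,5}  ✓accept
'd' @ 4: {1,3,4,5}  ✓accept
end set {1,3,4,5} — state 1 in

Answer: ACCEPT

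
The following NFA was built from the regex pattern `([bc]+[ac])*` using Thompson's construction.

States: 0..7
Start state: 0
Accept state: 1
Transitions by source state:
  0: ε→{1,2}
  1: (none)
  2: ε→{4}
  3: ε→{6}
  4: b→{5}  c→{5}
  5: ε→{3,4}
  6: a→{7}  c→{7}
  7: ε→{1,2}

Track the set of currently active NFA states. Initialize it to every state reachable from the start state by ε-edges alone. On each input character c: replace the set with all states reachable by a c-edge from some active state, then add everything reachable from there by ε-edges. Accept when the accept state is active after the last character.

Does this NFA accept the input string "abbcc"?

Answer: REJECT

Derivation:
initial (ε-close {0}): {0,1,2,4}
'a' @ 1: {}  — dead — no transitions
rest 'bbcc' ignored (set empty)
after full input: {}  (accept=1 not in)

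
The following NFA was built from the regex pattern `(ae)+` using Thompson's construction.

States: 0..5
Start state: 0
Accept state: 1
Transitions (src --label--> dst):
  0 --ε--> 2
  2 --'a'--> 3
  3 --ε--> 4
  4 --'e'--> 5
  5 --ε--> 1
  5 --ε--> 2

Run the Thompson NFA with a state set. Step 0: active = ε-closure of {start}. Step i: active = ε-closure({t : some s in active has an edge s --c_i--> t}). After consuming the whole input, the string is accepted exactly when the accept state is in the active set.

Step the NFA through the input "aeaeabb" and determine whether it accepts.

Answer: REJECT

Steps:
start: ε-closure({0}) = {0,2}
'a' @ 1: {3,4}
'e' @ 2: {1,2,5}  (accept∈set)
'a' @ 3: {3,4}
'e' @ 4: {1,2,5}  (accept∈set)
'a' @ 5: {3,4}
'b' @ 6: {}  — dead — no transitions
rest 'b' ignored (set empty)
end set {} — state 1 not in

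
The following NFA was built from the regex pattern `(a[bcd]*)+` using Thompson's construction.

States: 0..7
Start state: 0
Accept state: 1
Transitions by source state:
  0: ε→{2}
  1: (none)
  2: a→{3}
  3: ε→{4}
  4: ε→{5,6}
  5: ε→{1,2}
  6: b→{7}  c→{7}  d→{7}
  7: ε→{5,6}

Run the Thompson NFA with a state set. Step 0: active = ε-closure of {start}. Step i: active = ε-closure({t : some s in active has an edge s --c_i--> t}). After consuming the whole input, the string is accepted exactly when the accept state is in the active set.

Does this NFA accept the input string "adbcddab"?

initial (ε-close {0}): {0,2}
'a' @ 1: {1,2,3,4,5,6}  (accept∈set)
'd' @ 2: {1,2,5,6,7}  (accept∈set)
'b' @ 3: {1,2,5,6,7}  (accept∈set)
'c' @ 4: {1,2,5,6,7}  (accept∈set)
'd' @ 5: {1,2,5,6,7}  (accept∈set)
'd' @ 6: {1,2,5,6,7}  (accept∈set)
'a' @ 7: {1,2,3,4,5,6}  (accept∈set)
'b' @ 8: {1,2,5,6,7}  (accept∈set)
final: {1,2,5,6,7}; accept 1 in set

Answer: ACCEPT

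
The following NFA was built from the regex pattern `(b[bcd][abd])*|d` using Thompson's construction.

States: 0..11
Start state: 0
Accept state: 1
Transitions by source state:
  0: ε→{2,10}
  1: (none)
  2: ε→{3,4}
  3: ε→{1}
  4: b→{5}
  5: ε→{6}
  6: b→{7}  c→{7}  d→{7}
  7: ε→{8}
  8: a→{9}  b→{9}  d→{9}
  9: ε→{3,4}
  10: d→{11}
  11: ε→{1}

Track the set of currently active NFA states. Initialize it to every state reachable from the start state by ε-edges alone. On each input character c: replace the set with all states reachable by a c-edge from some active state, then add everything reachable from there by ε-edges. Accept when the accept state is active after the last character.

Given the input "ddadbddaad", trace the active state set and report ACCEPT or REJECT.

Answer: REJECT

Derivation:
S₀ = ε-closure({0}) = {0,1,2,3,4,10}
'd' @ 1: {1,11}  [accepting]
'd' @ 2: {}  — state set empty
rest 'adbddaad' ignored (set empty)
end set {} — state 1 not in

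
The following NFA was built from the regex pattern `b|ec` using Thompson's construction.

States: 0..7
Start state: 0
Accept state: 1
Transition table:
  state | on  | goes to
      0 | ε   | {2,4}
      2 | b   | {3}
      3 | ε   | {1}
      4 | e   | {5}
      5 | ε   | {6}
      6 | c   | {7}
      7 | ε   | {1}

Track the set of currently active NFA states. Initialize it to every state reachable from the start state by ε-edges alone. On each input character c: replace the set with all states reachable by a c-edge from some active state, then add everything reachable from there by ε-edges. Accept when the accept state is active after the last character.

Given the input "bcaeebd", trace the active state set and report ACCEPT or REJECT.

S₀ = ε-closure({0}) = {0,2,4}
'b' @ 1: {1,3}  [accepting]
'c' @ 2: {}  — state set empty
rest 'aeebd' ignored (set empty)
final: {}; accept 1 not in set

Answer: REJECT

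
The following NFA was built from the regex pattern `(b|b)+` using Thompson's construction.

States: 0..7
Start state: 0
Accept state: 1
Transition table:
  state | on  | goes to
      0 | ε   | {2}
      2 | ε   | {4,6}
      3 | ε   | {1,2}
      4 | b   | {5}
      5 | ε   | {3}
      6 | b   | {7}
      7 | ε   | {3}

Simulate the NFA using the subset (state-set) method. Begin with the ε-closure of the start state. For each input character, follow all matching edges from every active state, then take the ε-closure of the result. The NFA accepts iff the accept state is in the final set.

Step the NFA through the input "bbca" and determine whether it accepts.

Answer: REJECT

Trace:
initial (ε-close {0}): {0,2,4,6}
'b' @ 1: {1,2,3,4,5,6,7}  [accepting]
'b' @ 2: {1,2,3,4,5,6,7}  [accepting]
'c' @ 3: {}  — state set empty
rest 'a' ignored (set empty)
final: {}; accept 1 not in set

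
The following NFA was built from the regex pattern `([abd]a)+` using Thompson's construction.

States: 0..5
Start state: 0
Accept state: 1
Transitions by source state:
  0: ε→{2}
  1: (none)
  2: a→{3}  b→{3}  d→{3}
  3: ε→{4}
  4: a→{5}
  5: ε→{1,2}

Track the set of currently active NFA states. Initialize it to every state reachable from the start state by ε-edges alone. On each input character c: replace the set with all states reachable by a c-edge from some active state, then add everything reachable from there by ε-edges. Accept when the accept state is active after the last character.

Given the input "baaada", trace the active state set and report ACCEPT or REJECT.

start: ε-closure({0}) = {0,2}
'b' @ 1: {3,4}
'a' @ 2: {1,2,5}  (accept∈set)
'a' @ 3: {3,4}
'a' @ 4: {1,2,5}  (accept∈set)
'd' @ 5: {3,4}
'a' @ 6: {1,2,5}  (accept∈set)
after full input: {1,2,5}  (accept=1 in)

Answer: ACCEPT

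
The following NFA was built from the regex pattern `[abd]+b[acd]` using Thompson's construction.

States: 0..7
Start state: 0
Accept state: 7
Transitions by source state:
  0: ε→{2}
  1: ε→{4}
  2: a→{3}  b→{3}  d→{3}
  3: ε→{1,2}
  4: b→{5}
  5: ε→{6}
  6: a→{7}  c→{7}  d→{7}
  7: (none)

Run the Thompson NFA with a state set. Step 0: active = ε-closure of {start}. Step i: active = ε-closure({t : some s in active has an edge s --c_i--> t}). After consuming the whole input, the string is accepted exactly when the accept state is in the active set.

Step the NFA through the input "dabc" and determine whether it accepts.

initial (ε-close {0}): {0,2}
'd' @ 1: {1,2,3,4}
'a' @ 2: {1,2,3,4}
'b' @ 3: {1,2,3,4,5,6}
'c' @ 4: {7}  (accept∈set)
final: {7}; accept 7 in set

Answer: ACCEPT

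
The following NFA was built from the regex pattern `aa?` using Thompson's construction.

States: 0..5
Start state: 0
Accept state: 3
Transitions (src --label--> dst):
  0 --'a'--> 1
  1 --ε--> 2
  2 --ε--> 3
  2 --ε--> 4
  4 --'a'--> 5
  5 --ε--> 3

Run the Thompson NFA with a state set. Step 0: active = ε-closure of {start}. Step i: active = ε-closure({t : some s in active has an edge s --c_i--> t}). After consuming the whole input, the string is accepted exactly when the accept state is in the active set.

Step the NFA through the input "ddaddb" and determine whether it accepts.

Answer: REJECT

Steps:
start: ε-closure({0}) = {0}
'd' @ 1: {}  — no active states
rest 'daddb' ignored (set empty)
end set {} — state 3 not in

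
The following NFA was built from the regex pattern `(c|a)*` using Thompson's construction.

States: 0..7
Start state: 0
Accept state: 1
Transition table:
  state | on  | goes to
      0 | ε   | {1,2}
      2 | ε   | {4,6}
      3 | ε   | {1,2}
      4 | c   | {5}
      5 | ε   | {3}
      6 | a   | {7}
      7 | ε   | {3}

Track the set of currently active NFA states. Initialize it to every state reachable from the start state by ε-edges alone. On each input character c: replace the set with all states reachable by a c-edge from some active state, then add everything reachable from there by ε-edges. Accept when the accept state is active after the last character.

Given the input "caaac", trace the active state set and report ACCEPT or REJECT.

Answer: ACCEPT

Trace:
S₀ = ε-closure({0}) = {0,1,2,4,6}
'c' @ 1: {1,2,3,4,5,6}  (accept∈set)
'a' @ 2: {1,2,3,4,6,7}  (accept∈set)
'a' @ 3: {1,2,3,4,6,7}  (accept∈set)
'a' @ 4: {1,2,3,4,6,7}  (accept∈set)
'c' @ 5: {1,2,3,4,5,6}  (accept∈set)
final: {1,2,3,4,5,6}; accept 1 in set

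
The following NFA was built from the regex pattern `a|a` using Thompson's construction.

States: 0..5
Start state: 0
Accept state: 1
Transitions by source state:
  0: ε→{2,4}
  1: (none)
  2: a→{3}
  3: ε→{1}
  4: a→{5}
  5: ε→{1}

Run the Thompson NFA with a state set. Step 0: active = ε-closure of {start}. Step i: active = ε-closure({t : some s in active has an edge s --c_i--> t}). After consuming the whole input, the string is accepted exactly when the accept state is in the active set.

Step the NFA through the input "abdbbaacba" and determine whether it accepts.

start: ε-closure({0}) = {0,2,4}
'a' @ 1: {1,3,5}  (accept∈set)
'b' @ 2: {}  — state set empty
rest 'dbbaacba' ignored (set empty)
end set {} — state 1 not in

Answer: REJECT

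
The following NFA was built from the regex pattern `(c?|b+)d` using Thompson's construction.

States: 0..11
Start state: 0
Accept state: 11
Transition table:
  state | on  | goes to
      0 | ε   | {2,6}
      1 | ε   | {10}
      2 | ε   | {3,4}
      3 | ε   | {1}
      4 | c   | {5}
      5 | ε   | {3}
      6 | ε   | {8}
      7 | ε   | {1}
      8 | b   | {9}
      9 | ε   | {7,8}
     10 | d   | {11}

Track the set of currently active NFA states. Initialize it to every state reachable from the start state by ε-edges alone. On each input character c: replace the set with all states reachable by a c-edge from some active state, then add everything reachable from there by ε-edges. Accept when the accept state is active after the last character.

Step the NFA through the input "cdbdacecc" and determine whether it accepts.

Answer: REJECT

Derivation:
S₀ = ε-closure({0}) = {0,1,2,3,4,6,8,10}
'c' @ 1: {1,3,5,10}
'd' @ 2: {11}  (accept∈set)
'b' @ 3: {}  — state set empty
rest 'dacecc' ignored (set empty)
end set {} — state 11 not in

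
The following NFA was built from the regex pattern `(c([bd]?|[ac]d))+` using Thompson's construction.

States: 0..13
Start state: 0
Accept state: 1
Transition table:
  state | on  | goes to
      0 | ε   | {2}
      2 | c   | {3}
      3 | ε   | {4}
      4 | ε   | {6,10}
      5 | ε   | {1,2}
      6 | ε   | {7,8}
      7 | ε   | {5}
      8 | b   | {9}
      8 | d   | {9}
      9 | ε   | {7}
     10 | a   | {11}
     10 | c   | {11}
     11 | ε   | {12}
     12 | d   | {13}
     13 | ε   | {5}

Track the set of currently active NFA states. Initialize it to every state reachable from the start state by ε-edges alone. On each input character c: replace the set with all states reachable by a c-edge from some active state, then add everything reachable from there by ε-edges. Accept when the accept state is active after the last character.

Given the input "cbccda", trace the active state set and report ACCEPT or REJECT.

Answer: REJECT

Steps:
initial (ε-close {0}): {0,2}
'c' @ 1: {1,2,3,4,5,6,7,8,10}  ✓accept
'b' @ 2: {1,2,5,7,9}  ✓accept
'c' @ 3: {1,2,3,4,5,6,7,8,10}  ✓accept
'c' @ 4: {1,2,3,4,5,6,7,8,10,11,12}  ✓accept
'd' @ 5: {1,2,5,7,9,13}  ✓accept
'a' @ 6: {}  — no active states
after full input: {}  (accept=1 not in)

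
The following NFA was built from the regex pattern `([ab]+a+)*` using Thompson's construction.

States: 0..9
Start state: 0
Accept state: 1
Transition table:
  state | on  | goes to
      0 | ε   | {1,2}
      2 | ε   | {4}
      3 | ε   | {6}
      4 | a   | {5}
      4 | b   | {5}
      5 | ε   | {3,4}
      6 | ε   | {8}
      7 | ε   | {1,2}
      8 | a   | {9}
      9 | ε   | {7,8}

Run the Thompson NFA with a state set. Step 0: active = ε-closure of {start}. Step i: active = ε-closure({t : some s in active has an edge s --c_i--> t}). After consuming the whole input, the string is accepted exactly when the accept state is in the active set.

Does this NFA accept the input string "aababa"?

Answer: ACCEPT

Derivation:
initial (ε-close {0}): {0,1,2,4}
'a' @ 1: {3,4,5,6,8}
'a' @ 2: {1,2,3,4,5,6,7,8,9}  [accepting]
'b' @ 3: {3,4,5,6,8}
'a' @ 4: {1,2,3,4,5,6,7,8,9}  [accepting]
'b' @ 5: {3,4,5,6,8}
'a' @ 6: {1,2,3,4,5,6,7,8,9}  [accepting]
final: {1,2,3,4,5,6,7,8,9}; accept 1 in set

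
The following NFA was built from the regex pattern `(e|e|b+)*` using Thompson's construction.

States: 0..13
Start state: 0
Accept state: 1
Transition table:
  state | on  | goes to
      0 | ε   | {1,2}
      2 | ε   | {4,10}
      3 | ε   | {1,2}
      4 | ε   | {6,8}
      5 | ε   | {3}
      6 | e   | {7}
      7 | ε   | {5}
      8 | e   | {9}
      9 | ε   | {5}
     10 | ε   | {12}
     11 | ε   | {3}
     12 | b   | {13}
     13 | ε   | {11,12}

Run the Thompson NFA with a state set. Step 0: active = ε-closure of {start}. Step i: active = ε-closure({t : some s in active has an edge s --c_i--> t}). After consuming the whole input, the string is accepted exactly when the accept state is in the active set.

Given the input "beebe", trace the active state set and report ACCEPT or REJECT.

Answer: ACCEPT

Steps:
S₀ = ε-closure({0}) = {0,1,2,4,6,8,10,12}
'b' @ 1: {1,2,3,4,6,8,10,11,12,13}  [accepting]
'e' @ 2: {1,2,3,4,5,6,7,8,9,10,12}  [accepting]
'e' @ 3: {1,2,3,4,5,6,7,8,9,10,12}  [accepting]
'b' @ 4: {1,2,3,4,6,8,10,11,12,13}  [accepting]
'e' @ 5: {1,2,3,4,5,6,7,8,9,10,12}  [accepting]
final: {1,2,3,4,5,6,7,8,9,10,12}; accept 1 in set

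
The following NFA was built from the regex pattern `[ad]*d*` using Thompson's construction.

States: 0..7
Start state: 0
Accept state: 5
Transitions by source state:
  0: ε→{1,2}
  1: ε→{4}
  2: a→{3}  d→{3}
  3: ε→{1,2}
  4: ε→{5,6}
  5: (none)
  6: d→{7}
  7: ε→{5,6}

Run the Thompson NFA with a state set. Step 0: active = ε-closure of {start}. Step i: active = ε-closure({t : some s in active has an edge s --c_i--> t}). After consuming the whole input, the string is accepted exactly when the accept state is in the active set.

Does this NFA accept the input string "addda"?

Answer: ACCEPT

Derivation:
S₀ = ε-closure({0}) = {0,1,2,4,5,6}
'a' @ 1: {1,2,3,4,5,6}  [accepting]
'd' @ 2: {1,2,3,4,5,6,7}  [accepting]
'd' @ 3: {1,2,3,4,5,6,7}  [accepting]
'd' @ 4: {1,2,3,4,5,6,7}  [accepting]
'a' @ 5: {1,2,3,4,5,6}  [accepting]
end set {1,2,3,4,5,6} — state 5 in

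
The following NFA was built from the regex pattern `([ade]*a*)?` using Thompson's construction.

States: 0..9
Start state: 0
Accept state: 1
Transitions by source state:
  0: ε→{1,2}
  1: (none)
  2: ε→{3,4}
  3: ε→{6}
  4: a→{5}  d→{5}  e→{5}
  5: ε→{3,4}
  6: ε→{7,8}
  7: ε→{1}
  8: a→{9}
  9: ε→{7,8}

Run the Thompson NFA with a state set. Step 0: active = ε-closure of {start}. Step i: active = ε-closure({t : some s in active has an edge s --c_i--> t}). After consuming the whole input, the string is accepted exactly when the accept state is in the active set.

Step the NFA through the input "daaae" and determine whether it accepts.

S₀ = ε-closure({0}) = {0,1,2,3,4,6,7,8}
'd' @ 1: {1,3,4,5,6,7,8}  (accept∈set)
'a' @ 2: {1,3,4,5,6,7,8,9}  (accept∈set)
'a' @ 3: {1,3,4,5,6,7,8,9}  (accept∈set)
'a' @ 4: {1,3,4,5,6,7,8,9}  (accept∈set)
'e' @ 5: {1,3,4,5,6,7,8}  (accept∈set)
final: {1,3,4,5,6,7,8}; accept 1 in set

Answer: ACCEPT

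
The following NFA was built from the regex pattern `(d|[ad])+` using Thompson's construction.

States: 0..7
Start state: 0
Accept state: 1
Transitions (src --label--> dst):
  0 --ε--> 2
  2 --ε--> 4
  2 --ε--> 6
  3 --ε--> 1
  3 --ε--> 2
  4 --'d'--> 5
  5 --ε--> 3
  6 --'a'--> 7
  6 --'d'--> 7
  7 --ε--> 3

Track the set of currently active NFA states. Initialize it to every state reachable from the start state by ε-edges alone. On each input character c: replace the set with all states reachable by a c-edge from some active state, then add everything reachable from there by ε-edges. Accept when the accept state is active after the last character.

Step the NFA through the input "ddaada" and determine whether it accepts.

initial (ε-close {0}): {0,2,4,6}
'd' @ 1: {1,2,3,4,5,6,7}  (accept∈set)
'd' @ 2: {1,2,3,4,5,6,7}  (accept∈set)
'a' @ 3: {1,2,3,4,6,7}  (accept∈set)
'a' @ 4: {1,2,3,4,6,7}  (accept∈set)
'd' @ 5: {1,2,3,4,5,6,7}  (accept∈set)
'a' @ 6: {1,2,3,4,6,7}  (accept∈set)
end set {1,2,3,4,6,7} — state 1 in

Answer: ACCEPT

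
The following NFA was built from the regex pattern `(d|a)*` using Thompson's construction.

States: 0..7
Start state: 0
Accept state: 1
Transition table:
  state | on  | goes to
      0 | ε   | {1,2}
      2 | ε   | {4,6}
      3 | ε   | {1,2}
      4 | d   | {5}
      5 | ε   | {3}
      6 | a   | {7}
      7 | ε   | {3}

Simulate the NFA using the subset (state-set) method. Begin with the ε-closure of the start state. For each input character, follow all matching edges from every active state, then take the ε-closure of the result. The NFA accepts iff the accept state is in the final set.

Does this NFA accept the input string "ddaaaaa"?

S₀ = ε-closure({0}) = {0,1,2,4,6}
'd' @ 1: {1,2,3,4,5,6}  [accepting]
'd' @ 2: {1,2,3,4,5,6}  [accepting]
'a' @ 3: {1,2,3,4,6,7}  [accepting]
'a' @ 4: {1,2,3,4,6,7}  [accepting]
'a' @ 5: {1,2,3,4,6,7}  [accepting]
'a' @ 6: {1,2,3,4,6,7}  [accepting]
'a' @ 7: {1,2,3,4,6,7}  [accepting]
end set {1,2,3,4,6,7} — state 1 in

Answer: ACCEPT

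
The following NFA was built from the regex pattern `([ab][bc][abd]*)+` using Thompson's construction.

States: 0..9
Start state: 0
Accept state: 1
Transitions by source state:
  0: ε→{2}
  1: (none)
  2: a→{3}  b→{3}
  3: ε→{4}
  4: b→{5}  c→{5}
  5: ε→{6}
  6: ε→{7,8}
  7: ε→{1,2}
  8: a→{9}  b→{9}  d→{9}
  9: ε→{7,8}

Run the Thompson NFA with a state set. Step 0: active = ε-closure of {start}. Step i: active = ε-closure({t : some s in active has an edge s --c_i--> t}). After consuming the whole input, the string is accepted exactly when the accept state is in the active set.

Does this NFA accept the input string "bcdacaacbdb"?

start: ε-closure({0}) = {0,2}
'b' @ 1: {3,4}
'c' @ 2: {1,2,5,6,7,8}  [accepting]
'd' @ 3: {1,2,7,8,9}  [accepting]
'a' @ 4: {1,2,3,4,7,8,9}  [accepting]
'c' @ 5: {1,2,5,6,7,8}  [accepting]
'a' @ 6: {1,2,3,4,7,8,9}  [accepting]
'a' @ 7: {1,2,3,4,7,8,9}  [accepting]
'c' @ 8: {1,2,5,6,7,8}  [accepting]
'b' @ 9: {1,2,3,4,7,8,9}  [accepting]
'd' @ 10: {1,2,7,8,9}  [accepting]
'b' @ 11: {1,2,3,4,7,8,9}  [accepting]
after full input: {1,2,3,4,7,8,9}  (accept=1 in)

Answer: ACCEPT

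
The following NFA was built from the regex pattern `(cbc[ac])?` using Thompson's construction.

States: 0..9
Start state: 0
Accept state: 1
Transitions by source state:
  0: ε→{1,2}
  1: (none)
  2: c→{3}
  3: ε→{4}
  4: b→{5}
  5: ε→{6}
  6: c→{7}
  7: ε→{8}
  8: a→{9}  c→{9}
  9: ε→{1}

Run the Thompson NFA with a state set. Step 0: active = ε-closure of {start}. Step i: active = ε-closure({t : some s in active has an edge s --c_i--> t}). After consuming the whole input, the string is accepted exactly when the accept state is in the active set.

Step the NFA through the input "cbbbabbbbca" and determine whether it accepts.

initial (ε-close {0}): {0,1,2}
'c' @ 1: {3,4}
'b' @ 2: {5,6}
'b' @ 3: {}  — dead — no transitions
rest 'babbbbca' ignored (set empty)
end set {} — state 1 not in

Answer: REJECT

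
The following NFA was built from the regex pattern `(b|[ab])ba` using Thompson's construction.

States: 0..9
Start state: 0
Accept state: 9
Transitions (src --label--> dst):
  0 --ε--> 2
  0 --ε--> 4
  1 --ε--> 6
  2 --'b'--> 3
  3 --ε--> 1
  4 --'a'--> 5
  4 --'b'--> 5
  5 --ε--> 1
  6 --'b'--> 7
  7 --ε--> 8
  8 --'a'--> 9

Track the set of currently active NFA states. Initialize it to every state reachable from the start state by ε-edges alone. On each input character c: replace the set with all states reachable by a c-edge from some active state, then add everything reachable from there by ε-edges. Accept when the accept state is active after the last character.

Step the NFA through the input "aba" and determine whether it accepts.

Answer: ACCEPT

Trace:
initial (ε-close {0}): {0,2,4}
'a' @ 1: {1,5,6}
'b' @ 2: {7,8}
'a' @ 3: {9}  (accept∈set)
after full input: {9}  (accept=9 in)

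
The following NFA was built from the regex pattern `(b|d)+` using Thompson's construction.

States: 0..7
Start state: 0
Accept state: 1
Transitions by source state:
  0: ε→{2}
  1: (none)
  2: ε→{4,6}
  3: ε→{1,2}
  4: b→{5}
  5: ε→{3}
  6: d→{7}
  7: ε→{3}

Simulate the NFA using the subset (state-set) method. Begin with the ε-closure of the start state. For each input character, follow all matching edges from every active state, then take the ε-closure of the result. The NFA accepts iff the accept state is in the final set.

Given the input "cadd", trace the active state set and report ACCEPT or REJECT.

start: ε-closure({0}) = {0,2,4,6}
'c' @ 1: {}  — no active states
rest 'add' ignored (set empty)
final: {}; accept 1 not in set

Answer: REJECT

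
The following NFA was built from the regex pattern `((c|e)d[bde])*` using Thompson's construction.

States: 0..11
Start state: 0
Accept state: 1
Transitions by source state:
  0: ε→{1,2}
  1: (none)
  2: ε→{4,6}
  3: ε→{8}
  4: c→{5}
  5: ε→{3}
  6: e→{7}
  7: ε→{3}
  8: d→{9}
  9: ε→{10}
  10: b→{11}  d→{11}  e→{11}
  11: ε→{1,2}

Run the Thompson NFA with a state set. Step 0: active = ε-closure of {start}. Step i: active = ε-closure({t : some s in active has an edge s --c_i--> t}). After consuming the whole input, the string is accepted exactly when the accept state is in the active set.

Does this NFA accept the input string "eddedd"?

Answer: ACCEPT

Derivation:
S₀ = ε-closure({0}) = {0,1,2,4,6}
'e' @ 1: {3,7,8}
'd' @ 2: {9,10}
'd' @ 3: {1,2,4,6,11}  ✓accept
'e' @ 4: {3,7,8}
'd' @ 5: {9,10}
'd' @ 6: {1,2,4,6,11}  ✓accept
after full input: {1,2,4,6,11}  (accept=1 in)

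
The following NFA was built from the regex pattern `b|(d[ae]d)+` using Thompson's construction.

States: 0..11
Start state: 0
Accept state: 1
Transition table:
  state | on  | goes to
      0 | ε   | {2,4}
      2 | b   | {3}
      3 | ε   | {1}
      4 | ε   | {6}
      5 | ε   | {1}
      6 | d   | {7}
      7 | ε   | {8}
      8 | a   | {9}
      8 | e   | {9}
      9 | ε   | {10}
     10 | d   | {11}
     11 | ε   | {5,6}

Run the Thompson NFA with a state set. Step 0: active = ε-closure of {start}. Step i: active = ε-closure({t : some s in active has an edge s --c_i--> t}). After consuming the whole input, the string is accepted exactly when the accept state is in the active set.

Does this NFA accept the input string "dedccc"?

start: ε-closure({0}) = {0,2,4,6}
'd' @ 1: {7,8}
'e' @ 2: {9,10}
'd' @ 3: {1,5,6,11}  (accept∈set)
'c' @ 4: {}  — state set empty
rest 'cc' ignored (set empty)
end set {} — state 1 not in

Answer: REJECT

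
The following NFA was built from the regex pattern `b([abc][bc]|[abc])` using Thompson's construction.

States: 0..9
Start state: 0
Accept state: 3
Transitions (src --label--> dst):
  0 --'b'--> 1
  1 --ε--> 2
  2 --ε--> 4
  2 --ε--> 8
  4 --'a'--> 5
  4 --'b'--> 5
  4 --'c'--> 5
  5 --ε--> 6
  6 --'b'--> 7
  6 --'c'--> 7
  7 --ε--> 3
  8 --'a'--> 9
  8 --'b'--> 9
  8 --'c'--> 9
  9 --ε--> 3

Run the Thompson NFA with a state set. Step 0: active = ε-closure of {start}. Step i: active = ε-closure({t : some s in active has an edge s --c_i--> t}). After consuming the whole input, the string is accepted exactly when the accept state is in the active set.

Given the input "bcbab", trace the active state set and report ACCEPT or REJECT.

Answer: REJECT

Derivation:
S₀ = ε-closure({0}) = {0}
'b' @ 1: {1,2,4,8}
'c' @ 2: {3,5,6,9}  ✓accept
'b' @ 3: {3,7}  ✓accept
'a' @ 4: {}  — state set empty
rest 'b' ignored (set empty)
end set {} — state 3 not in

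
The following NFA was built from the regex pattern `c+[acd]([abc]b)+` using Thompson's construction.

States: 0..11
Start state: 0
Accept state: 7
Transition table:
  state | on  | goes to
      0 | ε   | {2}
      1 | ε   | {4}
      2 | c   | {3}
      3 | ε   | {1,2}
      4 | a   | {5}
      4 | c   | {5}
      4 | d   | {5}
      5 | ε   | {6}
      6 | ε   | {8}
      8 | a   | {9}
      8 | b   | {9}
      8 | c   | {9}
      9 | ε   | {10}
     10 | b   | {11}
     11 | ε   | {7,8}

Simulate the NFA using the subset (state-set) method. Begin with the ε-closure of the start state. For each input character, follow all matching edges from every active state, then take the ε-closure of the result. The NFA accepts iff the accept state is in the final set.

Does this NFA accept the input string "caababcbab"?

start: ε-closure({0}) = {0,2}
'c' @ 1: {1,2,3,4}
'a' @ 2: {5,6,8}
'a' @ 3: {9,10}
'b' @ 4: {7,8,11}  [accepting]
'a' @ 5: {9,10}
'b' @ 6: {7,8,11}  [accepting]
'c' @ 7: {9,10}
'b' @ 8: {7,8,11}  [accepting]
'a' @ 9: {9,10}
'b' @ 10: {7,8,11}  [accepting]
end set {7,8,11} — state 7 in

Answer: ACCEPT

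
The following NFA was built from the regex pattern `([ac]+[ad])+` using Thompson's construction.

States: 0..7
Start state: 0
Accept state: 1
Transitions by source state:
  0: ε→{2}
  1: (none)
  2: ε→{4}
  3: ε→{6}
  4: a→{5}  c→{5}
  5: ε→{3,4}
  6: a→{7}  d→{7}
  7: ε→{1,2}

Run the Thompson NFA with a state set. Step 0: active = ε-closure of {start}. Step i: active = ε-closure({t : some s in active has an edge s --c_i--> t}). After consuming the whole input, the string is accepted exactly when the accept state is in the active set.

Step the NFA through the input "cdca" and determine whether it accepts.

initial (ε-close {0}): {0,2,4}
'c' @ 1: {3,4,5,6}
'd' @ 2: {1,2,4,7}  ✓accept
'c' @ 3: {3,4,5,6}
'a' @ 4: {1,2,3,4,5,6,7}  ✓accept
end set {1,2,3,4,5,6,7} — state 1 in

Answer: ACCEPT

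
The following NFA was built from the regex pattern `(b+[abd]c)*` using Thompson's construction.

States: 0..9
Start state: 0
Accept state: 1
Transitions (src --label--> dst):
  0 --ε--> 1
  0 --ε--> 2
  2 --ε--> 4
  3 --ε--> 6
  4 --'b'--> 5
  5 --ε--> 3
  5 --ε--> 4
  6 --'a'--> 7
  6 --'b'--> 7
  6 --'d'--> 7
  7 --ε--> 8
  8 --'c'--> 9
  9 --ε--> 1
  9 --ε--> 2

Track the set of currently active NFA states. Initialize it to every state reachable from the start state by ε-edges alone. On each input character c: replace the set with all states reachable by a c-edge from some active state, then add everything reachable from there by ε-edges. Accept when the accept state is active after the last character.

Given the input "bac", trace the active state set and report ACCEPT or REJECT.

start: ε-closure({0}) = {0,1,2,4}
'b' @ 1: {3,4,5,6}
'a' @ 2: {7,8}
'c' @ 3: {1,2,4,9}  ✓accept
after full input: {1,2,4,9}  (accept=1 in)

Answer: ACCEPT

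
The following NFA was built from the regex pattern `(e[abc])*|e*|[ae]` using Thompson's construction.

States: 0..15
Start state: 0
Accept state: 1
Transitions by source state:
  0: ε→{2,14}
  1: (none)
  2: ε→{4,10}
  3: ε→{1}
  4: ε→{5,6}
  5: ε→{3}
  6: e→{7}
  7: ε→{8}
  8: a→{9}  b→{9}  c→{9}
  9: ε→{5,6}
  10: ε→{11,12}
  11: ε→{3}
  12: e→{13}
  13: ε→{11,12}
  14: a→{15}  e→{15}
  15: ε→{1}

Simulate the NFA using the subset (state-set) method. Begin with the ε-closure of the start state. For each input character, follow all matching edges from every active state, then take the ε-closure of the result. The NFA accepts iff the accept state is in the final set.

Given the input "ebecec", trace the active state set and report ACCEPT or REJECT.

Answer: ACCEPT

Trace:
S₀ = ε-closure({0}) = {0,1,2,3,4,5,6,10,11,12,14}
'e' @ 1: {1,3,7,8,11,12,13,15}  [accepting]
'b' @ 2: {1,3,5,6,9}  [accepting]
'e' @ 3: {7,8}
'c' @ 4: {1,3,5,6,9}  [accepting]
'e' @ 5: {7,8}
'c' @ 6: {1,3,5,6,9}  [accepting]
final: {1,3,5,6,9}; accept 1 in set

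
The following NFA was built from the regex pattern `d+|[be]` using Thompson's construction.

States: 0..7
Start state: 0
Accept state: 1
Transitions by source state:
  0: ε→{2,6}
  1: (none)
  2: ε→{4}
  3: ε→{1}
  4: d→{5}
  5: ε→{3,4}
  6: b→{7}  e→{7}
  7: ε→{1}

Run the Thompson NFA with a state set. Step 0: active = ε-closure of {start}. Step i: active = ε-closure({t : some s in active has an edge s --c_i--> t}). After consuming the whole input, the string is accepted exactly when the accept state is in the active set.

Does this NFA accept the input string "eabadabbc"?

initial (ε-close {0}): {0,2,4,6}
'e' @ 1: {1,7}  (accept∈set)
'a' @ 2: {}  — no active states
rest 'badabbc' ignored (set empty)
final: {}; accept 1 not in set

Answer: REJECT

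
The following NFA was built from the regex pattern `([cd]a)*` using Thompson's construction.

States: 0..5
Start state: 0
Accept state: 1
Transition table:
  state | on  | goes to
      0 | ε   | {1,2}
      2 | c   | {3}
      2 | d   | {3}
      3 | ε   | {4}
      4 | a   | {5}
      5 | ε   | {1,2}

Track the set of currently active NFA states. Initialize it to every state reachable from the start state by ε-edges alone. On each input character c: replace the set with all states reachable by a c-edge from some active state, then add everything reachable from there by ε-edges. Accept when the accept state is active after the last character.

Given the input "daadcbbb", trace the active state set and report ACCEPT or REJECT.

Answer: REJECT

Steps:
initial (ε-close {0}): {0,1,2}
'd' @ 1: {3,4}
'a' @ 2: {1,2,5}  [accepting]
'a' @ 3: {}  — no active states
rest 'dcbbb' ignored (set empty)
end set {} — state 1 not in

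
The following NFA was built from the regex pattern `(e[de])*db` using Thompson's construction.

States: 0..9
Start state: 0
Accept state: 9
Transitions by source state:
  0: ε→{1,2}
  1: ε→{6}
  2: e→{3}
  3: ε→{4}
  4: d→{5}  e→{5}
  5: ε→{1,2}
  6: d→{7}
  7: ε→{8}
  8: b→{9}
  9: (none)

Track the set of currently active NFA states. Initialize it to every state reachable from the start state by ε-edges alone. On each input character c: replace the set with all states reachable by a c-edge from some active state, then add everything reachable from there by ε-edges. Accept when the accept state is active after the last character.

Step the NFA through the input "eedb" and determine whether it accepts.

Answer: ACCEPT

Steps:
S₀ = ε-closure({0}) = {0,1,2,6}
'e' @ 1: {3,4}
'e' @ 2: {1,2,5,6}
'd' @ 3: {7,8}
'b' @ 4: {9}  ✓accept
end set {9} — state 9 in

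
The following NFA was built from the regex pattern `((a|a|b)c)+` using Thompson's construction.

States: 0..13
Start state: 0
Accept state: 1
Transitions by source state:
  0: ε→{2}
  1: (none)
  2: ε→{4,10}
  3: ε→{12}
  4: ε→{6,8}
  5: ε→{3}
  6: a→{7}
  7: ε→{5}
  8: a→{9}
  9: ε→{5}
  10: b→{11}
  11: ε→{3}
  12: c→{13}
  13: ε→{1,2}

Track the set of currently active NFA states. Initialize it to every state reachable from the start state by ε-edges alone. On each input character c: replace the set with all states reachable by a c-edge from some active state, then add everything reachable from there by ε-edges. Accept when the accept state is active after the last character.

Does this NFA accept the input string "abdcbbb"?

initial (ε-close {0}): {0,2,4,6,8,10}
'a' @ 1: {3,5,7,9,12}
'b' @ 2: {}  — no active states
rest 'dcbbb' ignored (set empty)
final: {}; accept 1 not in set

Answer: REJECT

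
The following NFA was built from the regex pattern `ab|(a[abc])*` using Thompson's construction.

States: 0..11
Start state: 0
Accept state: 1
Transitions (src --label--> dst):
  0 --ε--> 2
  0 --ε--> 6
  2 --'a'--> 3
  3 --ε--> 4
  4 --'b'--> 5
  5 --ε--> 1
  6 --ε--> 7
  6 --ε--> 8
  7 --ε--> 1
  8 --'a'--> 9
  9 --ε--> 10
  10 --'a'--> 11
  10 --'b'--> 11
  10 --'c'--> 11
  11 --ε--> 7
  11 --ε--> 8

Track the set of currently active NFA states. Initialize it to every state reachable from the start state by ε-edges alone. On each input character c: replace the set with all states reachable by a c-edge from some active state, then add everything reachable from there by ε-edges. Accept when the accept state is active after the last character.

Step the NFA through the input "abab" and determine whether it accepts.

Answer: ACCEPT

Steps:
start: ε-closure({0}) = {0,1,2,6,7,8}
'a' @ 1: {3,4,9,10}
'b' @ 2: {1,5,7,8,11}  (accept∈set)
'a' @ 3: {9,10}
'b' @ 4: {1,7,8,11}  (accept∈set)
final: {1,7,8,11}; accept 1 in set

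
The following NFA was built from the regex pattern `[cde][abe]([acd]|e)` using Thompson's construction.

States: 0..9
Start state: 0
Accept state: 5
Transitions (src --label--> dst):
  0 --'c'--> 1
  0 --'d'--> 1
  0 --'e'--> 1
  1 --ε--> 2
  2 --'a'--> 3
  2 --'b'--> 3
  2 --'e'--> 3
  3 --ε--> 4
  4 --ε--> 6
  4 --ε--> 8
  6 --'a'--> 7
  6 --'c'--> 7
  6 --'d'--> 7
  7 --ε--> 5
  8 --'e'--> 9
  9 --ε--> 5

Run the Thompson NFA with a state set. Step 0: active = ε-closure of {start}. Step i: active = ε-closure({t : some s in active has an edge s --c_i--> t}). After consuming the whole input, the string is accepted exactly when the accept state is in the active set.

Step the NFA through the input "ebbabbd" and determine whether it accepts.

Answer: REJECT

Steps:
S₀ = ε-closure({0}) = {0}
'e' @ 1: {1,2}
'b' @ 2: {3,4,6,8}
'b' @ 3: {}  — no active states
rest 'abbd' ignored (set empty)
final: {}; accept 5 not in set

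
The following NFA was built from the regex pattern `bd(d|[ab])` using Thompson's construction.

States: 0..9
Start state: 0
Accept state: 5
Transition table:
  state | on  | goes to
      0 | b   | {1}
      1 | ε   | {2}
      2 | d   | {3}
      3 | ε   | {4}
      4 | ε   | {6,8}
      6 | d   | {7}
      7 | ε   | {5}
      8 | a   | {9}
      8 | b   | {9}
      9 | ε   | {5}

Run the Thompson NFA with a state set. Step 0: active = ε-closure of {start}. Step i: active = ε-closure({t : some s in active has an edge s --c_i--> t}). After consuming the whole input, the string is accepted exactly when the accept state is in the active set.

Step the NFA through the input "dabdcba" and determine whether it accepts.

Answer: REJECT

Trace:
initial (ε-close {0}): {0}
'd' @ 1: {}  — no active states
rest 'abdcba' ignored (set empty)
end set {} — state 5 not in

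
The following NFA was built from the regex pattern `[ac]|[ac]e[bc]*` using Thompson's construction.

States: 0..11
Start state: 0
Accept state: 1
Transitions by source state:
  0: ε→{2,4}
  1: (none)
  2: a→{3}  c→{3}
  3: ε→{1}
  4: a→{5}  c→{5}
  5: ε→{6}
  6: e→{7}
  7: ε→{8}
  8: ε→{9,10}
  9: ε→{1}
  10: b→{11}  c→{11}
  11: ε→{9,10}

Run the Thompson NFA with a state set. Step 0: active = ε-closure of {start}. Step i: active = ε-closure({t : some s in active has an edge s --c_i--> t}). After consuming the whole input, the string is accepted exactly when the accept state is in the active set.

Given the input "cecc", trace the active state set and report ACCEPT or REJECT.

Answer: ACCEPT

Derivation:
initial (ε-close {0}): {0,2,4}
'c' @ 1: {1,3,5,6}  [accepting]
'e' @ 2: {1,7,8,9,10}  [accepting]
'c' @ 3: {1,9,10,11}  [accepting]
'c' @ 4: {1,9,10,11}  [accepting]
final: {1,9,10,11}; accept 1 in set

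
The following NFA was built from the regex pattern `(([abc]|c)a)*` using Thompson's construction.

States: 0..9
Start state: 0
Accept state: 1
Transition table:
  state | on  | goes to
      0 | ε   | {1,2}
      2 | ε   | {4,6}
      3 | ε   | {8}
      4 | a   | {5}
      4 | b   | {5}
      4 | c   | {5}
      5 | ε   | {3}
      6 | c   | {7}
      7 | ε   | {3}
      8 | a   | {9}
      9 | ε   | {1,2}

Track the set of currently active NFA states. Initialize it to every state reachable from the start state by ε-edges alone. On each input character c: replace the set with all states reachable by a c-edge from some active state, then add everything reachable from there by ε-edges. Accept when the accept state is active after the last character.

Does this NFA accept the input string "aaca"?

start: ε-closure({0}) = {0,1,2,4,6}
'a' @ 1: {3,5,8}
'a' @ 2: {1,2,4,6,9}  [accepting]
'c' @ 3: {3,5,7,8}
'a' @ 4: {1,2,4,6,9}  [accepting]
final: {1,2,4,6,9}; accept 1 in set

Answer: ACCEPT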